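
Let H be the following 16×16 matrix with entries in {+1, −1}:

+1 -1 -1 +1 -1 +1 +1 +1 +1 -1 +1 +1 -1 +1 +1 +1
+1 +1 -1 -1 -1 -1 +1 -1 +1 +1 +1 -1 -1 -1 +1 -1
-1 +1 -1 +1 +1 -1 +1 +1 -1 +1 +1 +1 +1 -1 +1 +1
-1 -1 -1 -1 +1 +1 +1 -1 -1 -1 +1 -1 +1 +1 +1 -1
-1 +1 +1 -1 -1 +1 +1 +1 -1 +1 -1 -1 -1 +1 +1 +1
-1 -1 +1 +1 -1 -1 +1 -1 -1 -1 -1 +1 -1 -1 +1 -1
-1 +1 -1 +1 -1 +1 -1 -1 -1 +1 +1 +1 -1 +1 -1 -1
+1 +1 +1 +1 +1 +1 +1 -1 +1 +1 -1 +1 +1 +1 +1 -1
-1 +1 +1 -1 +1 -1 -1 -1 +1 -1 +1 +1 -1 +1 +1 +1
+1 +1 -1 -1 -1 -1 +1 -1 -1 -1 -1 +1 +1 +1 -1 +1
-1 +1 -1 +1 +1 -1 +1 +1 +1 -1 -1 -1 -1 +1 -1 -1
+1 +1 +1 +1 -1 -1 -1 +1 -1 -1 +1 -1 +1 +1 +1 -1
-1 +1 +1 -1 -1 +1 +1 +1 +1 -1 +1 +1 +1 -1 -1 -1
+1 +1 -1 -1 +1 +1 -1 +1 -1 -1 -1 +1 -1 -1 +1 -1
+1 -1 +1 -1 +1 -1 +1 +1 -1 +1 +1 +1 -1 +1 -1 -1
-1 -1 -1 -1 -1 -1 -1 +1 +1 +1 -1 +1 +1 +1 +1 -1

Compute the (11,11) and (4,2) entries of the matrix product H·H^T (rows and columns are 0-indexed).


Row 2 of H: [-1, 1, -1, 1, 1, -1, 1, 1, -1, 1, 1, 1, 1, -1, 1, 1].
Row 4 of H: [-1, 1, 1, -1, -1, 1, 1, 1, -1, 1, -1, -1, -1, 1, 1, 1].
Row 11 of H: [1, 1, 1, 1, -1, -1, -1, 1, -1, -1, 1, -1, 1, 1, 1, -1].
(H·H^T)[11][11] = Σ_j H[11][j]·H[11][j] = (1)² + (1)² + (1)² + (1)² + (-1)² + (-1)² + (-1)² + (1)² + (-1)² + (-1)² + (1)² + (-1)² + (1)² + (1)² + (1)² + (-1)² = 1 + 1 + 1 + 1 + 1 + 1 + 1 + 1 + 1 + 1 + 1 + 1 + 1 + 1 + 1 + 1 = 16.
(H·H^T)[4][2] = Σ_j H[4][j]·H[2][j] = (-1)·(-1) + (1)·(1) + (1)·(-1) + (-1)·(1) + (-1)·(1) + (1)·(-1) + (1)·(1) + (1)·(1) + (-1)·(-1) + (1)·(1) + (-1)·(1) + (-1)·(1) + (-1)·(1) + (1)·(-1) + (1)·(1) + (1)·(1) = 1 + 1 + -1 + -1 + -1 + -1 + 1 + 1 + 1 + 1 + -1 + -1 + -1 + -1 + 1 + 1 = 0.
So rows 4 and 2 are orthogonal; the diagonal entry equals n = 16.

(11,11) entry = 16; (4,2) entry = 0.


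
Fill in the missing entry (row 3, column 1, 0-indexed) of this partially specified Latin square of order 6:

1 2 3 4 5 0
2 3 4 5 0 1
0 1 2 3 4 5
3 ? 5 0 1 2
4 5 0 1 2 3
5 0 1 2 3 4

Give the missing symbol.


Row 3 contains symbols [0, 1, 2, 3, 5] — missing [4].
Column 1 contains symbols [0, 1, 2, 3, 5] — missing [4].
The missing symbol must appear in both missing sets; intersection = [4].
Therefore the hidden value is 4.

Missing value = 4.


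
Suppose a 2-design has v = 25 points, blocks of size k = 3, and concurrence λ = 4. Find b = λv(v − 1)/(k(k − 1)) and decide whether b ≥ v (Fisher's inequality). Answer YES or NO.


r = λ(v − 1)/(k − 1) = 4·24/2 = 48.
b = vr/k = 25·48/3 = 400.
Fisher's inequality: b ≥ v ⇔ 400 ≥ 25? YES.

YES


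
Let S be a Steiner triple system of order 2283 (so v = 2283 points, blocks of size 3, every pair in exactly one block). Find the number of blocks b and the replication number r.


An STS(v) is a 2-(v, 3, 1) BIBD: block size k = 3, λ = 1.
Replication: r(k − 1) = λ(v − 1) ⇒ r·2 = 2283 − 1 = 2282 ⇒ r = 1141.
Block count: b = v(v − 1)/6 = 2283·2282/6 = 5209806/6 = 868301.

r = 1141, b = 868301.


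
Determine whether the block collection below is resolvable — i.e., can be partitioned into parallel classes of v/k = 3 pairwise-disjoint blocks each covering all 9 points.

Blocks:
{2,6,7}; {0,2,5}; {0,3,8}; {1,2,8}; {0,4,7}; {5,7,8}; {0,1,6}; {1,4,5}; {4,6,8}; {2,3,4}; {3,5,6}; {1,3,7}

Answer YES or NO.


v = 9, block size k = 3, number of blocks = 12.
For resolvability, blocks must partition into parallel classes of size v/k = 3.
Total blocks must therefore be a multiple of 3: 12 = 3·4 + 0 ⇒ divisible ✓.
Greedy packing gives 4 candidate class(es). Each should be a full parallel class (size 3, covers all 9 points).
  Class 1 (3 blocks): {2,6,7}; {0,3,8}; {1,4,5}. Points covered: [0, 1, 2, 3, 4, 5, 6, 7, 8].
  Class 2 (3 blocks): {0,2,5}; {4,6,8}; {1,3,7}. Points covered: [0, 1, 2, 3, 4, 5, 6, 7, 8].
  Class 3 (3 blocks): {1,2,8}; {0,4,7}; {3,5,6}. Points covered: [0, 1, 2, 3, 4, 5, 6, 7, 8].
  Class 4 (3 blocks): {5,7,8}; {0,1,6}; {2,3,4}. Points covered: [0, 1, 2, 3, 4, 5, 6, 7, 8].
All classes full (size 3)? YES. All classes cover every point? YES.
Resolvable? YES.

YES


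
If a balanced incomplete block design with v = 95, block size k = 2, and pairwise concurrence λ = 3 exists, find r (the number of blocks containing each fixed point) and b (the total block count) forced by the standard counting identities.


Any 2-(v, k, λ) BIBD satisfies two necessary conditions:
  (i)  Each point sits in r blocks, and counting incidences through any fixed point gives r(k − 1) = λ(v − 1), so r = λ(v − 1)/(k − 1).
  (ii) Total incidences bk = vr, so b = vr/k.
Step 1: r = λ(v − 1)/(k − 1) = 3·(95 − 1)/(2 − 1) = 3·94/1 = 282/1 = 282.
Step 2: b = vr/k = 95·282/2 = 26790/2 = 13395.
Check integrality: r = 282 ∈ Z ✓, b = 13395 ∈ Z ✓.
(These identities are necessary conditions: they determine r and b for any design with these parameters, but do not by themselves prove that one exists.)

r = 282, b = 13395.


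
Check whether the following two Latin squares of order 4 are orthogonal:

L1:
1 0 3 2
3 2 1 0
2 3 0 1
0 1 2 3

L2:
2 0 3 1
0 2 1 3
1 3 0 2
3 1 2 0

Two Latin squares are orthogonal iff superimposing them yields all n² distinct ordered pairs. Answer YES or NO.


Form the n² = 16 superimposed pairs (L1[i][j], L2[i][j]), row by row (rows and columns indexed from 0):
row 0: (1,2) (0,0) (3,3) (2,1)
row 1: (3,0) (2,2) (1,1) (0,3)
row 2: (2,1) (3,3) (0,0) (1,2)
row 3: (0,3) (1,1) (2,2) (3,0)
Orthogonality requires all 16 pairs distinct.
But the pair (2,1) repeats: cell (0,3) has L1 = 2, L2 = 1, and cell (2,0) has L1 = 2, L2 = 1.
A repeated pair means some other pair never occurs (only 8 distinct pairs out of 16), so the squares are not orthogonal.
Conclusion: NO.

NO


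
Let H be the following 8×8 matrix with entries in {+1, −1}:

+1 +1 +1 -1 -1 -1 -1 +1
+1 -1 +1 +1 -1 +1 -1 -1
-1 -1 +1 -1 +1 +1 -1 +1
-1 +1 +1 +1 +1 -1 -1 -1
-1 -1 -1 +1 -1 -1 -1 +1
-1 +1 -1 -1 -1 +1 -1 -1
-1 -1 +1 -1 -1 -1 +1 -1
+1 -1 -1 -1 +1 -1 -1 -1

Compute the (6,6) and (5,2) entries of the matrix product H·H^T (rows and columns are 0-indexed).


Row 2 of H: [-1, -1, 1, -1, 1, 1, -1, 1].
Row 5 of H: [-1, 1, -1, -1, -1, 1, -1, -1].
Row 6 of H: [-1, -1, 1, -1, -1, -1, 1, -1].
(H·H^T)[6][6] = Σ_j H[6][j]·H[6][j] = (-1)² + (-1)² + (1)² + (-1)² + (-1)² + (-1)² + (1)² + (-1)² = 1 + 1 + 1 + 1 + 1 + 1 + 1 + 1 = 8.
(H·H^T)[5][2] = Σ_j H[5][j]·H[2][j] = (-1)·(-1) + (1)·(-1) + (-1)·(1) + (-1)·(-1) + (-1)·(1) + (1)·(1) + (-1)·(-1) + (-1)·(1) = 1 + -1 + -1 + 1 + -1 + 1 + 1 + -1 = 0.
So rows 5 and 2 are orthogonal; the diagonal entry equals n = 8.

(6,6) entry = 8; (5,2) entry = 0.


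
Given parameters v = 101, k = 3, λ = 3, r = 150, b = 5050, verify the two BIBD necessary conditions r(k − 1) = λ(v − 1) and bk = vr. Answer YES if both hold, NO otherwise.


Condition (i): r(k − 1) = 150·2 = 300; λ(v − 1) = 3·100 = 300. Match? YES.
Condition (ii): bk = 5050·3 = 15150; vr = 101·150 = 15150. Match? YES.
Both conditions hold? YES.

YES


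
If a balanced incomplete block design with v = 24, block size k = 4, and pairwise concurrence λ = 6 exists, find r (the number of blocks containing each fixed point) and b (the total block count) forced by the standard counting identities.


Any 2-(v, k, λ) BIBD satisfies two necessary conditions:
  (i)  Each point sits in r blocks, and counting incidences through any fixed point gives r(k − 1) = λ(v − 1), so r = λ(v − 1)/(k − 1).
  (ii) Total incidences bk = vr, so b = vr/k.
Step 1: r = λ(v − 1)/(k − 1) = 6·(24 − 1)/(4 − 1) = 6·23/3 = 138/3 = 46.
Step 2: b = vr/k = 24·46/4 = 1104/4 = 276.
Check integrality: r = 46 ∈ Z ✓, b = 276 ∈ Z ✓.
(These identities are necessary conditions: they determine r and b for any design with these parameters, but do not by themselves prove that one exists.)

r = 46, b = 276.


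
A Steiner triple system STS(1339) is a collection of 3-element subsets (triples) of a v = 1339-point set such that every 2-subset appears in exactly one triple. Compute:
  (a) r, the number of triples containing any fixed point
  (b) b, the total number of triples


An STS(v) is a 2-(v, 3, 1) BIBD: block size k = 3, λ = 1.
Replication: r(k − 1) = λ(v − 1) ⇒ r·2 = 1339 − 1 = 1338 ⇒ r = 669.
Block count: b = v(v − 1)/6 = 1339·1338/6 = 1791582/6 = 298597.

r = 669, b = 298597.


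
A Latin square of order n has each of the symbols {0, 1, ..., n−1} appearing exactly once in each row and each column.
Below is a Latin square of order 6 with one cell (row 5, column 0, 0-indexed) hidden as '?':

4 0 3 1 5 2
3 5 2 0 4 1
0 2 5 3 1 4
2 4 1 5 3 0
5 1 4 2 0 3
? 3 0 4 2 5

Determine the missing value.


Row 5 contains symbols [0, 2, 3, 4, 5] — missing [1].
Column 0 contains symbols [0, 2, 3, 4, 5] — missing [1].
The missing symbol must appear in both missing sets; intersection = [1].
Therefore the hidden value is 1.

Missing value = 1.


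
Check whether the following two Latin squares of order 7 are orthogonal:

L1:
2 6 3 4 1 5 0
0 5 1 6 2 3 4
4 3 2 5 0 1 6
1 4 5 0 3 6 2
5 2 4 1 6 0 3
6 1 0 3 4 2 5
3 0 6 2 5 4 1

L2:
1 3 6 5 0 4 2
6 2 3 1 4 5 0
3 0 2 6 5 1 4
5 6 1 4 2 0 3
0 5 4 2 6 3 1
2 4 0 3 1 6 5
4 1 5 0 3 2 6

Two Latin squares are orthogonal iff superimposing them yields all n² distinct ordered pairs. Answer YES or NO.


Form the n² = 49 superimposed pairs (L1[i][j], L2[i][j]), row by row (rows and columns indexed from 0):
row 0: (2,1) (6,3) (3,6) (4,5) (1,0) (5,4) (0,2)
row 1: (0,6) (5,2) (1,3) (6,1) (2,4) (3,5) (4,0)
row 2: (4,3) (3,0) (2,2) (5,6) (0,5) (1,1) (6,4)
row 3: (1,5) (4,6) (5,1) (0,4) (3,2) (6,0) (2,3)
row 4: (5,0) (2,5) (4,4) (1,2) (6,6) (0,3) (3,1)
row 5: (6,2) (1,4) (0,0) (3,3) (4,1) (2,6) (5,5)
row 6: (3,4) (0,1) (6,5) (2,0) (5,3) (4,2) (1,6)
Orthogonality requires all 49 pairs distinct.
Check by first coordinate: for each symbol s of L1, list the L2 entries in the n cells where L1 = s; they must all differ.
  L1 = 0: L2 entries (in reading order) 2, 6, 5, 4, 3, 0, 1 — all 7 distinct ✓
  L1 = 1: L2 entries (in reading order) 0, 3, 1, 5, 2, 4, 6 — all 7 distinct ✓
  L1 = 2: L2 entries (in reading order) 1, 4, 2, 3, 5, 6, 0 — all 7 distinct ✓
  L1 = 3: L2 entries (in reading order) 6, 5, 0, 2, 1, 3, 4 — all 7 distinct ✓
  L1 = 4: L2 entries (in reading order) 5, 0, 3, 6, 4, 1, 2 — all 7 distinct ✓
  L1 = 5: L2 entries (in reading order) 4, 2, 6, 1, 0, 5, 3 — all 7 distinct ✓
  L1 = 6: L2 entries (in reading order) 3, 1, 4, 0, 6, 2, 5 — all 7 distinct ✓
Every symbol of L1 meets every symbol of L2 exactly once, so all 49 pairs are distinct (49 of 49).
Conclusion: YES.

YES


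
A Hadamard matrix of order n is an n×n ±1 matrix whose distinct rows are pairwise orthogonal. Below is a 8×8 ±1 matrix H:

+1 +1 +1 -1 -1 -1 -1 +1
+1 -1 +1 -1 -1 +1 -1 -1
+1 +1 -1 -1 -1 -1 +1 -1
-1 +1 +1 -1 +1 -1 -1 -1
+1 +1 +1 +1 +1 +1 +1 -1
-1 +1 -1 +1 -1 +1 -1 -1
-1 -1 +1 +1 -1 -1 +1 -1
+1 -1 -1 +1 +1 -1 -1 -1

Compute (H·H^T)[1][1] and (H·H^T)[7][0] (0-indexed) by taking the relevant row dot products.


Row 0 of H: [1, 1, 1, -1, -1, -1, -1, 1].
Row 1 of H: [1, -1, 1, -1, -1, 1, -1, -1].
Row 7 of H: [1, -1, -1, 1, 1, -1, -1, -1].
(H·H^T)[1][1] = Σ_j H[1][j]·H[1][j] = (1)² + (-1)² + (1)² + (-1)² + (-1)² + (1)² + (-1)² + (-1)² = 1 + 1 + 1 + 1 + 1 + 1 + 1 + 1 = 8.
(H·H^T)[7][0] = Σ_j H[7][j]·H[0][j] = (1)·(1) + (-1)·(1) + (-1)·(1) + (1)·(-1) + (1)·(-1) + (-1)·(-1) + (-1)·(-1) + (-1)·(1) = 1 + -1 + -1 + -1 + -1 + 1 + 1 + -1 = -2.
Rows 7 and 0 are not orthogonal (dot product = -2 ≠ 0), so H is not a Hadamard matrix.

(1,1) entry = 8; (7,0) entry = -2.


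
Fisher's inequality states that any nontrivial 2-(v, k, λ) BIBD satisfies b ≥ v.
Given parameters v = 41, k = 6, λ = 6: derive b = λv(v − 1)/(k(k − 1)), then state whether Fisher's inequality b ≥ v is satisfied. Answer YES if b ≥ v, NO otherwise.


b = λv(v − 1)/(k(k − 1)) = 6·41·40/(6·5) = 9840/30 = 328.
Compare with v = 41: b ≥ v, so Fisher's inequality holds.

YES


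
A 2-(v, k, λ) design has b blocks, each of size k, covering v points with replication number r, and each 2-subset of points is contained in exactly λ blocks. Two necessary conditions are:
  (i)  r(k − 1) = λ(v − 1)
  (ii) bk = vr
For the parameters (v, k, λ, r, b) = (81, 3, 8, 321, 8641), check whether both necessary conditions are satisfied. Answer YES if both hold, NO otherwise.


Condition (i): r(k − 1) = 321·2 = 642; λ(v − 1) = 8·80 = 640. Match? NO.
Condition (ii): bk = 8641·3 = 25923; vr = 81·321 = 26001. Match? NO.
Both conditions hold? NO.

NO


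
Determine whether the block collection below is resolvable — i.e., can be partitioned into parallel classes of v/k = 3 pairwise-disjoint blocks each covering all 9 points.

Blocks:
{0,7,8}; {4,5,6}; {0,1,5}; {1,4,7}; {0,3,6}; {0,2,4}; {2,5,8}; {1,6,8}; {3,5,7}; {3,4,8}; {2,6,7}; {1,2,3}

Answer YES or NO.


v = 9, block size k = 3, number of blocks = 12.
For resolvability, blocks must partition into parallel classes of size v/k = 3.
Total blocks must therefore be a multiple of 3: 12 = 3·4 + 0 ⇒ divisible ✓.
Greedy packing gives 4 candidate class(es). Each should be a full parallel class (size 3, covers all 9 points).
  Class 1 (3 blocks): {0,7,8}; {4,5,6}; {1,2,3}. Points covered: [0, 1, 2, 3, 4, 5, 6, 7, 8].
  Class 2 (3 blocks): {0,1,5}; {3,4,8}; {2,6,7}. Points covered: [0, 1, 2, 3, 4, 5, 6, 7, 8].
  Class 3 (3 blocks): {1,4,7}; {0,3,6}; {2,5,8}. Points covered: [0, 1, 2, 3, 4, 5, 6, 7, 8].
  Class 4 (3 blocks): {0,2,4}; {1,6,8}; {3,5,7}. Points covered: [0, 1, 2, 3, 4, 5, 6, 7, 8].
All classes full (size 3)? YES. All classes cover every point? YES.
Resolvable? YES.

YES


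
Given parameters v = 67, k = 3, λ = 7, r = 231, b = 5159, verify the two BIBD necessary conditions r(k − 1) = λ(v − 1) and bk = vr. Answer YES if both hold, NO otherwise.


Condition (i): r(k − 1) = 231·2 = 462; λ(v − 1) = 7·66 = 462. Match? YES.
Condition (ii): bk = 5159·3 = 15477; vr = 67·231 = 15477. Match? YES.
Both conditions hold? YES.

YES


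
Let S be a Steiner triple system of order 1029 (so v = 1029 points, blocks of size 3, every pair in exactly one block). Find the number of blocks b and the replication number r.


An STS(v) is a 2-(v, 3, 1) BIBD: block size k = 3, λ = 1.
Replication: r(k − 1) = λ(v − 1) ⇒ r·2 = 1029 − 1 = 1028 ⇒ r = 514.
Block count: b = v(v − 1)/6 = 1029·1028/6 = 1057812/6 = 176302.

r = 514, b = 176302.


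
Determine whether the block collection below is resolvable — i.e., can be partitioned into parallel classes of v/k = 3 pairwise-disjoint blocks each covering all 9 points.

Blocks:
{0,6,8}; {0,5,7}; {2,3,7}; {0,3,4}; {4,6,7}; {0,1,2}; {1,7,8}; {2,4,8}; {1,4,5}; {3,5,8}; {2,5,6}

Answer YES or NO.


v = 9, block size k = 3, number of blocks = 11.
For resolvability, blocks must partition into parallel classes of size v/k = 3.
Total blocks must therefore be a multiple of 3: 11 = 3·3 + 2 ⇒ not divisible ✗.
Resolvable? NO.

NO


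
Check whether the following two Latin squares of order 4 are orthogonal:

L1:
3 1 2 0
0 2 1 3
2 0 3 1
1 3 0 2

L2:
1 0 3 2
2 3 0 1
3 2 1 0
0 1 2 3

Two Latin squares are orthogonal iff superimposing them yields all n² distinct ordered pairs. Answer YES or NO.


Form the n² = 16 superimposed pairs (L1[i][j], L2[i][j]), row by row (rows and columns indexed from 0):
row 0: (3,1) (1,0) (2,3) (0,2)
row 1: (0,2) (2,3) (1,0) (3,1)
row 2: (2,3) (0,2) (3,1) (1,0)
row 3: (1,0) (3,1) (0,2) (2,3)
Orthogonality requires all 16 pairs distinct.
But the pair (0,2) repeats: cell (0,3) has L1 = 0, L2 = 2, and cell (1,0) has L1 = 0, L2 = 2.
A repeated pair means some other pair never occurs (only 4 distinct pairs out of 16), so the squares are not orthogonal.
Conclusion: NO.

NO


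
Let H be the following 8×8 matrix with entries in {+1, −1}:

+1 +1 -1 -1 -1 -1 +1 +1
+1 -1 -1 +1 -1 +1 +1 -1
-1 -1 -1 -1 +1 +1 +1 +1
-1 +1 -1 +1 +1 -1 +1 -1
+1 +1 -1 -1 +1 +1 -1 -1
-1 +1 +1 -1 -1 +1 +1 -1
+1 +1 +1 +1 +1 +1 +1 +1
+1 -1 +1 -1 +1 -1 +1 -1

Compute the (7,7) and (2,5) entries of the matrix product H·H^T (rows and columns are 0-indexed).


Row 2 of H: [-1, -1, -1, -1, 1, 1, 1, 1].
Row 5 of H: [-1, 1, 1, -1, -1, 1, 1, -1].
Row 7 of H: [1, -1, 1, -1, 1, -1, 1, -1].
(H·H^T)[7][7] = Σ_j H[7][j]·H[7][j] = (1)² + (-1)² + (1)² + (-1)² + (1)² + (-1)² + (1)² + (-1)² = 1 + 1 + 1 + 1 + 1 + 1 + 1 + 1 = 8.
(H·H^T)[2][5] = Σ_j H[2][j]·H[5][j] = (-1)·(-1) + (-1)·(1) + (-1)·(1) + (-1)·(-1) + (1)·(-1) + (1)·(1) + (1)·(1) + (1)·(-1) = 1 + -1 + -1 + 1 + -1 + 1 + 1 + -1 = 0.
So rows 2 and 5 are orthogonal; the diagonal entry equals n = 8.

(7,7) entry = 8; (2,5) entry = 0.


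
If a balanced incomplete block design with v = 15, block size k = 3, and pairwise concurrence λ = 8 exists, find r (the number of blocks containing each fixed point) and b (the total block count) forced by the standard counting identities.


Any 2-(v, k, λ) BIBD satisfies two necessary conditions:
  (i)  Each point sits in r blocks, and counting incidences through any fixed point gives r(k − 1) = λ(v − 1), so r = λ(v − 1)/(k − 1).
  (ii) Total incidences bk = vr, so b = vr/k.
Step 1: r = λ(v − 1)/(k − 1) = 8·(15 − 1)/(3 − 1) = 8·14/2 = 112/2 = 56.
Step 2: b = vr/k = 15·56/3 = 840/3 = 280.
Check integrality: r = 56 ∈ Z ✓, b = 280 ∈ Z ✓.
(These identities are necessary conditions: they determine r and b for any design with these parameters, but do not by themselves prove that one exists.)

r = 56, b = 280.


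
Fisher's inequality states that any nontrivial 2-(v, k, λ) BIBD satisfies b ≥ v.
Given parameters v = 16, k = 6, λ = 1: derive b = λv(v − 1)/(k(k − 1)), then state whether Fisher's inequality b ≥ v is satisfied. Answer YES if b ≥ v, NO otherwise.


r = λ(v − 1)/(k − 1) = 1·15/5 = 3.
b = vr/k = 16·3/6 = 8.
Fisher's inequality: b ≥ v ⇔ 8 ≥ 16? NO.

NO


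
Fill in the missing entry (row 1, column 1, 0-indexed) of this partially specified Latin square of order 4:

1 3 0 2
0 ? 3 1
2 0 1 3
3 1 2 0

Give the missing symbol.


Row 1 contains symbols [0, 1, 3] — missing [2].
Column 1 contains symbols [0, 1, 3] — missing [2].
The missing symbol must appear in both missing sets; intersection = [2].
Therefore the hidden value is 2.

Missing value = 2.


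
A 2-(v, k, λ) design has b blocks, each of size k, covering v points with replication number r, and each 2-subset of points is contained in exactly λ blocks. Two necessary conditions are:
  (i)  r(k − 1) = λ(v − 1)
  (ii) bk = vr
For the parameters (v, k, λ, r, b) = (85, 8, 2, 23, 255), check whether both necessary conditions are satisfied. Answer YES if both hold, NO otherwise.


Condition (i): r(k − 1) = 23·7 = 161; λ(v − 1) = 2·84 = 168. Match? NO.
Condition (ii): bk = 255·8 = 2040; vr = 85·23 = 1955. Match? NO.
Both conditions hold? NO.

NO


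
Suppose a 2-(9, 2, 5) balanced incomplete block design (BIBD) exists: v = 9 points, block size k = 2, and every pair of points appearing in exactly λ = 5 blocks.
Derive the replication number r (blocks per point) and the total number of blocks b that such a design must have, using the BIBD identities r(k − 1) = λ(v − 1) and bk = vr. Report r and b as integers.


Any 2-(v, k, λ) BIBD satisfies two necessary conditions:
  (i)  Each point sits in r blocks, and counting incidences through any fixed point gives r(k − 1) = λ(v − 1), so r = λ(v − 1)/(k − 1).
  (ii) Total incidences bk = vr, so b = vr/k.
Step 1: r = λ(v − 1)/(k − 1) = 5·(9 − 1)/(2 − 1) = 5·8/1 = 40/1 = 40.
Step 2: b = vr/k = 9·40/2 = 360/2 = 180.
Check integrality: r = 40 ∈ Z ✓, b = 180 ∈ Z ✓.
(These identities are necessary conditions: they determine r and b for any design with these parameters, but do not by themselves prove that one exists.)

r = 40, b = 180.


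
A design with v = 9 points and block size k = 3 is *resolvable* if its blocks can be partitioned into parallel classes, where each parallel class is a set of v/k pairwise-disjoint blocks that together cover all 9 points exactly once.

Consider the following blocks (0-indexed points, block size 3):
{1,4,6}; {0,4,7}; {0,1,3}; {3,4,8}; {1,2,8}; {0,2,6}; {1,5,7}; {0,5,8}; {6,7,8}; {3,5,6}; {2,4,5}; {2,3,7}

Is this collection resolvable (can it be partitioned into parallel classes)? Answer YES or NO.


v = 9, block size k = 3, number of blocks = 12.
For resolvability, blocks must partition into parallel classes of size v/k = 3.
Total blocks must therefore be a multiple of 3: 12 = 3·4 + 0 ⇒ divisible ✓.
Greedy packing gives 4 candidate class(es). Each should be a full parallel class (size 3, covers all 9 points).
  Class 1 (3 blocks): {1,4,6}; {0,5,8}; {2,3,7}. Points covered: [0, 1, 2, 3, 4, 5, 6, 7, 8].
  Class 2 (3 blocks): {0,4,7}; {1,2,8}; {3,5,6}. Points covered: [0, 1, 2, 3, 4, 5, 6, 7, 8].
  Class 3 (3 blocks): {0,1,3}; {6,7,8}; {2,4,5}. Points covered: [0, 1, 2, 3, 4, 5, 6, 7, 8].
  Class 4 (3 blocks): {3,4,8}; {0,2,6}; {1,5,7}. Points covered: [0, 1, 2, 3, 4, 5, 6, 7, 8].
All classes full (size 3)? YES. All classes cover every point? YES.
Resolvable? YES.

YES


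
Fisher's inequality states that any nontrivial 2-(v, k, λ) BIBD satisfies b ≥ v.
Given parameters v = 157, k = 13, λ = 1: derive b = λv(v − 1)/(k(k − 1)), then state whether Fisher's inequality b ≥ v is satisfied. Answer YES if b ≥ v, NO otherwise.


r = λ(v − 1)/(k − 1) = 1·156/12 = 13.
b = vr/k = 157·13/13 = 157.
Fisher's inequality: b ≥ v ⇔ 157 ≥ 157? YES.

YES


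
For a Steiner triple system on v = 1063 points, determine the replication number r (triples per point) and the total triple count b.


An STS(v) is a 2-(v, 3, 1) BIBD: block size k = 3, λ = 1.
Replication: r(k − 1) = λ(v − 1) ⇒ r·2 = 1063 − 1 = 1062 ⇒ r = 531.
Block count: b = v(v − 1)/6 = 1063·1062/6 = 1128906/6 = 188151.
(Check via bk = vr: 188151·3 = 564453 = 1063·531 = 564453 ✓.)

r = 531, b = 188151.


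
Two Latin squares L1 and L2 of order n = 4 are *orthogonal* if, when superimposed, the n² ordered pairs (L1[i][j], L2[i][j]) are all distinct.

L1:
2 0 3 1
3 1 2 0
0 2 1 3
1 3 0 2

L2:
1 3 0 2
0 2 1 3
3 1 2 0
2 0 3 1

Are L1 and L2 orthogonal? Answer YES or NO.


Form the n² = 16 superimposed pairs (L1[i][j], L2[i][j]), row by row (rows and columns indexed from 0):
row 0: (2,1) (0,3) (3,0) (1,2)
row 1: (3,0) (1,2) (2,1) (0,3)
row 2: (0,3) (2,1) (1,2) (3,0)
row 3: (1,2) (3,0) (0,3) (2,1)
Orthogonality requires all 16 pairs distinct.
But the pair (3,0) repeats: cell (0,2) has L1 = 3, L2 = 0, and cell (1,0) has L1 = 3, L2 = 0.
A repeated pair means some other pair never occurs (only 4 distinct pairs out of 16), so the squares are not orthogonal.
Conclusion: NO.

NO


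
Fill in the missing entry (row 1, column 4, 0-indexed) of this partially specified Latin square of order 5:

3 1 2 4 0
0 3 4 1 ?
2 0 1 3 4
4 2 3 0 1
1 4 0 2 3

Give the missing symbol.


Row 1 contains symbols [0, 1, 3, 4] — missing [2].
Column 4 contains symbols [0, 1, 3, 4] — missing [2].
The missing symbol must appear in both missing sets; intersection = [2].
Therefore the hidden value is 2.

Missing value = 2.


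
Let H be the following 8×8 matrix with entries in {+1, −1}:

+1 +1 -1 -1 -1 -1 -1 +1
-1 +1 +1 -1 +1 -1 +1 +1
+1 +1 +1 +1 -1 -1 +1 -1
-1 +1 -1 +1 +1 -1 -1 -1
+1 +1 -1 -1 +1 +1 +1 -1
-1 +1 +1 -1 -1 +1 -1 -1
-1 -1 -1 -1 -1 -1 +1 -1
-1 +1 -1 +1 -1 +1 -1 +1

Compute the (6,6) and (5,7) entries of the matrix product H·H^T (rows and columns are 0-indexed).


Row 5 of H: [-1, 1, 1, -1, -1, 1, -1, -1].
Row 6 of H: [-1, -1, -1, -1, -1, -1, 1, -1].
Row 7 of H: [-1, 1, -1, 1, -1, 1, -1, 1].
(H·H^T)[6][6] = Σ_j H[6][j]·H[6][j] = (-1)² + (-1)² + (-1)² + (-1)² + (-1)² + (-1)² + (1)² + (-1)² = 1 + 1 + 1 + 1 + 1 + 1 + 1 + 1 = 8.
(H·H^T)[5][7] = Σ_j H[5][j]·H[7][j] = (-1)·(-1) + (1)·(1) + (1)·(-1) + (-1)·(1) + (-1)·(-1) + (1)·(1) + (-1)·(-1) + (-1)·(1) = 1 + 1 + -1 + -1 + 1 + 1 + 1 + -1 = 2.
Rows 5 and 7 are not orthogonal (dot product = 2 ≠ 0), so H is not a Hadamard matrix.

(6,6) entry = 8; (5,7) entry = 2.


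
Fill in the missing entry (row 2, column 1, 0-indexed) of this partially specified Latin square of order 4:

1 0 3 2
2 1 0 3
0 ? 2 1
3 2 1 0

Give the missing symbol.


Row 2 contains symbols [0, 1, 2] — missing [3].
Column 1 contains symbols [0, 1, 2] — missing [3].
The missing symbol must appear in both missing sets; intersection = [3].
Therefore the hidden value is 3.

Missing value = 3.


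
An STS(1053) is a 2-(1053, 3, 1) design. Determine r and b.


An STS(v) is a 2-(v, 3, 1) BIBD: block size k = 3, λ = 1.
Replication: r(k − 1) = λ(v − 1) ⇒ r·2 = 1053 − 1 = 1052 ⇒ r = 526.
Block count: b = v(v − 1)/6 = 1053·1052/6 = 1107756/6 = 184626.

r = 526, b = 184626.


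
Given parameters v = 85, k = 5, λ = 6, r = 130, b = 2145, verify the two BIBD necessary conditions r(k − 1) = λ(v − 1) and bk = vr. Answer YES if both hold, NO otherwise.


Condition (i): r(k − 1) = 130·4 = 520; λ(v − 1) = 6·84 = 504. Match? NO.
Condition (ii): bk = 2145·5 = 10725; vr = 85·130 = 11050. Match? NO.
Both conditions hold? NO.

NO


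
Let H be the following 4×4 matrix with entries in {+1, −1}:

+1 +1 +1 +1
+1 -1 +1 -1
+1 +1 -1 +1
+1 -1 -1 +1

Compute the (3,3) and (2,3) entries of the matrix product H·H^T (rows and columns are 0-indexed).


Row 2 of H: [1, 1, -1, 1].
Row 3 of H: [1, -1, -1, 1].
(H·H^T)[3][3] = Σ_j H[3][j]·H[3][j] = (1)² + (-1)² + (-1)² + (1)² = 1 + 1 + 1 + 1 = 4.
(H·H^T)[2][3] = Σ_j H[2][j]·H[3][j] = (1)·(1) + (1)·(-1) + (-1)·(-1) + (1)·(1) = 1 + -1 + 1 + 1 = 2.
Rows 2 and 3 are not orthogonal (dot product = 2 ≠ 0), so H is not a Hadamard matrix.

(3,3) entry = 4; (2,3) entry = 2.


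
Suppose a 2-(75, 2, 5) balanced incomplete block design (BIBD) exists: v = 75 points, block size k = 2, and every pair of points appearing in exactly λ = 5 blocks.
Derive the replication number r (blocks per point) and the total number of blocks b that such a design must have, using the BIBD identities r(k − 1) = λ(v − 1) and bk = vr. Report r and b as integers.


Any 2-(v, k, λ) BIBD satisfies two necessary conditions:
  (i)  Each point sits in r blocks, and counting incidences through any fixed point gives r(k − 1) = λ(v − 1), so r = λ(v − 1)/(k − 1).
  (ii) Total incidences bk = vr, so b = vr/k.
Step 1: r = λ(v − 1)/(k − 1) = 5·(75 − 1)/(2 − 1) = 5·74/1 = 370/1 = 370.
Step 2: b = vr/k = 75·370/2 = 27750/2 = 13875.
Check integrality: r = 370 ∈ Z ✓, b = 13875 ∈ Z ✓.
(These identities are necessary conditions: they determine r and b for any design with these parameters, but do not by themselves prove that one exists.)

r = 370, b = 13875.


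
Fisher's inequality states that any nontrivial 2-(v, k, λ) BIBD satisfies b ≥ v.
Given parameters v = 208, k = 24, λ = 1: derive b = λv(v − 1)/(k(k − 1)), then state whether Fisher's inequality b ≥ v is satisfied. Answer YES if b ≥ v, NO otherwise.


r = λ(v − 1)/(k − 1) = 1·207/23 = 9.
b = vr/k = 208·9/24 = 78.
Fisher's inequality: b ≥ v ⇔ 78 ≥ 208? NO.

NO


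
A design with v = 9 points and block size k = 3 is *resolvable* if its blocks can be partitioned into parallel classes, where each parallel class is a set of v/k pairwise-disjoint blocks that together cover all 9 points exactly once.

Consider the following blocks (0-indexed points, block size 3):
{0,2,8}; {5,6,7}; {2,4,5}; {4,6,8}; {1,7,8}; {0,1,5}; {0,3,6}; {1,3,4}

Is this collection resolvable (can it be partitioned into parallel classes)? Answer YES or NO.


v = 9, block size k = 3, number of blocks = 8.
For resolvability, blocks must partition into parallel classes of size v/k = 3.
Total blocks must therefore be a multiple of 3: 8 = 3·2 + 2 ⇒ not divisible ✗.
Resolvable? NO.

NO


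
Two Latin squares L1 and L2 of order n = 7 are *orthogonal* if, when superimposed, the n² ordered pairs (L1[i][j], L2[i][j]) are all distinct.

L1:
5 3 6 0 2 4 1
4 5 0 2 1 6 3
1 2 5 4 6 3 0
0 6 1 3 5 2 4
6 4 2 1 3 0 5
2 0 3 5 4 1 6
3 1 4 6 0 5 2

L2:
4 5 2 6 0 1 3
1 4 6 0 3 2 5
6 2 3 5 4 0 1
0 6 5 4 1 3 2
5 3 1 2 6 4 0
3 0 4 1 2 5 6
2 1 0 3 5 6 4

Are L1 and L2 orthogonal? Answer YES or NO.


Form the n² = 49 superimposed pairs (L1[i][j], L2[i][j]), row by row (rows and columns indexed from 0):
row 0: (5,4) (3,5) (6,2) (0,6) (2,0) (4,1) (1,3)
row 1: (4,1) (5,4) (0,6) (2,0) (1,3) (6,2) (3,5)
row 2: (1,6) (2,2) (5,3) (4,5) (6,4) (3,0) (0,1)
row 3: (0,0) (6,6) (1,5) (3,4) (5,1) (2,3) (4,2)
row 4: (6,5) (4,3) (2,1) (1,2) (3,6) (0,4) (5,0)
row 5: (2,3) (0,0) (3,4) (5,1) (4,2) (1,5) (6,6)
row 6: (3,2) (1,1) (4,0) (6,3) (0,5) (5,6) (2,4)
Orthogonality requires all 49 pairs distinct.
But the pair (4,1) repeats: cell (0,5) has L1 = 4, L2 = 1, and cell (1,0) has L1 = 4, L2 = 1.
A repeated pair means some other pair never occurs (only 35 distinct pairs out of 49), so the squares are not orthogonal.
Conclusion: NO.

NO


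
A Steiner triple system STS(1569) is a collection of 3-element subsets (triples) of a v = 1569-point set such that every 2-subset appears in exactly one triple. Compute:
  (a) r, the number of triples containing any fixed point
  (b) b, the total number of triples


An STS(v) is a 2-(v, 3, 1) BIBD: block size k = 3, λ = 1.
Replication: r(k − 1) = λ(v − 1) ⇒ r·2 = 1569 − 1 = 1568 ⇒ r = 784.
Block count: bk = vr ⇒ b·3 = 1569·784 = 1230096 ⇒ b = 410032.
(Check via b = v(v − 1)/6 = 1569·1568/6 = 2460192/6 = 410032.)

r = 784, b = 410032.


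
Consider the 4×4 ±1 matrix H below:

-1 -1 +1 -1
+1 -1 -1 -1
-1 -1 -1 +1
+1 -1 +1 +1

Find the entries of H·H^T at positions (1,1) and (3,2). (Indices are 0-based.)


Row 1 of H: [1, -1, -1, -1].
Row 2 of H: [-1, -1, -1, 1].
Row 3 of H: [1, -1, 1, 1].
(H·H^T)[1][1] = Σ_j H[1][j]·H[1][j] = (1)² + (-1)² + (-1)² + (-1)² = 1 + 1 + 1 + 1 = 4.
(H·H^T)[3][2] = Σ_j H[3][j]·H[2][j] = (1)·(-1) + (-1)·(-1) + (1)·(-1) + (1)·(1) = -1 + 1 + -1 + 1 = 0.
So rows 3 and 2 are orthogonal; the diagonal entry equals n = 4.

(1,1) entry = 4; (3,2) entry = 0.


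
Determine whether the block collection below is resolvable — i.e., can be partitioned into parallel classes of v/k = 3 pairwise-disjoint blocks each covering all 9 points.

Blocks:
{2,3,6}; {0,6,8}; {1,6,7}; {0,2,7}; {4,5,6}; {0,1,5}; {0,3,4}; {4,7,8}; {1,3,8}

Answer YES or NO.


v = 9, block size k = 3, number of blocks = 9.
For resolvability, blocks must partition into parallel classes of size v/k = 3.
Total blocks must therefore be a multiple of 3: 9 = 3·3 + 0 ⇒ divisible ✓.
Consider block {0,6,8}. It intersects every other block in the collection, so no parallel class of size 3 can contain it.
Since every block must belong to some parallel class in a resolution, the collection cannot be partitioned into parallel classes.
Resolvable? NO.

NO


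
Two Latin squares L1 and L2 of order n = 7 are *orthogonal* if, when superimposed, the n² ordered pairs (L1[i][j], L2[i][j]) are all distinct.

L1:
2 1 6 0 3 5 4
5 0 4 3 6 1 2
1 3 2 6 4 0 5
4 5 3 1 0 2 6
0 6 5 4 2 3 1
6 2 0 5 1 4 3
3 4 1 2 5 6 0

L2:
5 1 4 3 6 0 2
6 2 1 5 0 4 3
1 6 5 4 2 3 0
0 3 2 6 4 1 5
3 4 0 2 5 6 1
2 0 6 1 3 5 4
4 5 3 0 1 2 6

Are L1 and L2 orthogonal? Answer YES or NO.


Form the n² = 49 superimposed pairs (L1[i][j], L2[i][j]), row by row (rows and columns indexed from 0):
row 0: (2,5) (1,1) (6,4) (0,3) (3,6) (5,0) (4,2)
row 1: (5,6) (0,2) (4,1) (3,5) (6,0) (1,4) (2,3)
row 2: (1,1) (3,6) (2,5) (6,4) (4,2) (0,3) (5,0)
row 3: (4,0) (5,3) (3,2) (1,6) (0,4) (2,1) (6,5)
row 4: (0,3) (6,4) (5,0) (4,2) (2,5) (3,6) (1,1)
row 5: (6,2) (2,0) (0,6) (5,1) (1,3) (4,5) (3,4)
row 6: (3,4) (4,5) (1,3) (2,0) (5,1) (6,2) (0,6)
Orthogonality requires all 49 pairs distinct.
But the pair (1,1) repeats: cell (0,1) has L1 = 1, L2 = 1, and cell (2,0) has L1 = 1, L2 = 1.
A repeated pair means some other pair never occurs (only 28 distinct pairs out of 49), so the squares are not orthogonal.
Conclusion: NO.

NO


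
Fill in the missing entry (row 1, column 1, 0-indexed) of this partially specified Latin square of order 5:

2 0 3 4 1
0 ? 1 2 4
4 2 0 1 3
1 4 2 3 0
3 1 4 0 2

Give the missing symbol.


Row 1 contains symbols [0, 1, 2, 4] — missing [3].
Column 1 contains symbols [0, 1, 2, 4] — missing [3].
The missing symbol must appear in both missing sets; intersection = [3].
Therefore the hidden value is 3.

Missing value = 3.


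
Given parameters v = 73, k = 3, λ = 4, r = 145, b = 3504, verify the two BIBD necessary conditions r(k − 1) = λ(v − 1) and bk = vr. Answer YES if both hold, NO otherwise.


Condition (i): r(k − 1) = 145·2 = 290; λ(v − 1) = 4·72 = 288. Match? NO.
Condition (ii): bk = 3504·3 = 10512; vr = 73·145 = 10585. Match? NO.
Both conditions hold? NO.

NO


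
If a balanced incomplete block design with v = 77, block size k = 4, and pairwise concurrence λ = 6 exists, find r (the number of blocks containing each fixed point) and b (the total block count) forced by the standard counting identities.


Any 2-(v, k, λ) BIBD satisfies two necessary conditions:
  (i)  Each point sits in r blocks, and counting incidences through any fixed point gives r(k − 1) = λ(v − 1), so r = λ(v − 1)/(k − 1).
  (ii) Total incidences bk = vr, so b = vr/k.
Step 1: r = λ(v − 1)/(k − 1) = 6·(77 − 1)/(4 − 1) = 6·76/3 = 456/3 = 152.
Step 2: b = vr/k = 77·152/4 = 11704/4 = 2926.
Check integrality: r = 152 ∈ Z ✓, b = 2926 ∈ Z ✓.
(These identities are necessary conditions: they determine r and b for any design with these parameters, but do not by themselves prove that one exists.)

r = 152, b = 2926.


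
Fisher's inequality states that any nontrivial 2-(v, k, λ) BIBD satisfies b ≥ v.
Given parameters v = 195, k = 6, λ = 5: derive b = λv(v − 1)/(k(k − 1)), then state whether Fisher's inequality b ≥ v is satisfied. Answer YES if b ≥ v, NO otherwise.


r = λ(v − 1)/(k − 1) = 5·194/5 = 194.
b = vr/k = 195·194/6 = 6305.
Fisher's inequality: b ≥ v ⇔ 6305 ≥ 195? YES.

YES


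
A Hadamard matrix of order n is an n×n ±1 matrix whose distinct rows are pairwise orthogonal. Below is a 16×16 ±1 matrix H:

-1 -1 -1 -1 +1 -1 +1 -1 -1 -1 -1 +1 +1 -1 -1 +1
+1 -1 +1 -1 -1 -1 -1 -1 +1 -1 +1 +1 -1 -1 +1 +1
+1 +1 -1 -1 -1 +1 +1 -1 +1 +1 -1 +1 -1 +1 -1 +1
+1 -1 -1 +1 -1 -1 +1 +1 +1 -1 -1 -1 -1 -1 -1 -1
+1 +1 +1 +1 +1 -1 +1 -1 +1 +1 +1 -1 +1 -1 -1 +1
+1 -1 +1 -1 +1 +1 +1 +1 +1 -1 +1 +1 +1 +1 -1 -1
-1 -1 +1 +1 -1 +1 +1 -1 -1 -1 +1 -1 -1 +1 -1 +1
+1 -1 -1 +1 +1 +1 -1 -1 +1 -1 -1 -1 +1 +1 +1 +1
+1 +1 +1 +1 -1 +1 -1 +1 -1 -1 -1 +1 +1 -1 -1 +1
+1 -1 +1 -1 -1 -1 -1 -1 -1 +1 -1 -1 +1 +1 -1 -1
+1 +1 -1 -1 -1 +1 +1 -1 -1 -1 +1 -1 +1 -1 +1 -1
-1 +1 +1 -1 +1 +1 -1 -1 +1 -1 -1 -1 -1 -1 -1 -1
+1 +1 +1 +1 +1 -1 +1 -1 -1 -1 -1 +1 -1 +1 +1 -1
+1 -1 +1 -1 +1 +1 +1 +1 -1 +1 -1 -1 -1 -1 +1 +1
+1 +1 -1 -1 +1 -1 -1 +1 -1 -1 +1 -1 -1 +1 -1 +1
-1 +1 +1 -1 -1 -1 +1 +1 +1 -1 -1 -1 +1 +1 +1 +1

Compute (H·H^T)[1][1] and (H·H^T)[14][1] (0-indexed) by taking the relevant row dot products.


Row 1 of H: [1, -1, 1, -1, -1, -1, -1, -1, 1, -1, 1, 1, -1, -1, 1, 1].
Row 14 of H: [1, 1, -1, -1, 1, -1, -1, 1, -1, -1, 1, -1, -1, 1, -1, 1].
(H·H^T)[1][1] = Σ_j H[1][j]·H[1][j] = (1)² + (-1)² + (1)² + (-1)² + (-1)² + (-1)² + (-1)² + (-1)² + (1)² + (-1)² + (1)² + (1)² + (-1)² + (-1)² + (1)² + (1)² = 1 + 1 + 1 + 1 + 1 + 1 + 1 + 1 + 1 + 1 + 1 + 1 + 1 + 1 + 1 + 1 = 16.
(H·H^T)[14][1] = Σ_j H[14][j]·H[1][j] = (1)·(1) + (1)·(-1) + (-1)·(1) + (-1)·(-1) + (1)·(-1) + (-1)·(-1) + (-1)·(-1) + (1)·(-1) + (-1)·(1) + (-1)·(-1) + (1)·(1) + (-1)·(1) + (-1)·(-1) + (1)·(-1) + (-1)·(1) + (1)·(1) = 1 + -1 + -1 + 1 + -1 + 1 + 1 + -1 + -1 + 1 + 1 + -1 + 1 + -1 + -1 + 1 = 0.
So rows 14 and 1 are orthogonal; the diagonal entry equals n = 16.

(1,1) entry = 16; (14,1) entry = 0.


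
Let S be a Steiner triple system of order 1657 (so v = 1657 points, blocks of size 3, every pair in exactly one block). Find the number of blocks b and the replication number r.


An STS(v) is a 2-(v, 3, 1) BIBD: block size k = 3, λ = 1.
Replication: r(k − 1) = λ(v − 1) ⇒ r·2 = 1657 − 1 = 1656 ⇒ r = 828.
Block count: b = v(v − 1)/6 = 1657·1656/6 = 2743992/6 = 457332.
(Check via bk = vr: 457332·3 = 1371996 = 1657·828 = 1371996 ✓.)

r = 828, b = 457332.


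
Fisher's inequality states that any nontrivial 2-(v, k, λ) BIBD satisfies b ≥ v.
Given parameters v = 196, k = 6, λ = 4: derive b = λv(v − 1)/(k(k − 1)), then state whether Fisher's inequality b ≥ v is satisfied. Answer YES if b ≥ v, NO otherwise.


r = λ(v − 1)/(k − 1) = 4·195/5 = 156.
b = vr/k = 196·156/6 = 5096.
Fisher's inequality: b ≥ v ⇔ 5096 ≥ 196? YES.

YES


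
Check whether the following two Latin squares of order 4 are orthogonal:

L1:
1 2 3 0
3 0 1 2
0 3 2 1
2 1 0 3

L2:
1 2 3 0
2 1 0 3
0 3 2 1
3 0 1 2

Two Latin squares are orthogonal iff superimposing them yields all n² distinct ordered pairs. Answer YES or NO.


Form the n² = 16 superimposed pairs (L1[i][j], L2[i][j]), row by row (rows and columns indexed from 0):
row 0: (1,1) (2,2) (3,3) (0,0)
row 1: (3,2) (0,1) (1,0) (2,3)
row 2: (0,0) (3,3) (2,2) (1,1)
row 3: (2,3) (1,0) (0,1) (3,2)
Orthogonality requires all 16 pairs distinct.
But the pair (0,0) repeats: cell (0,3) has L1 = 0, L2 = 0, and cell (2,0) has L1 = 0, L2 = 0.
A repeated pair means some other pair never occurs (only 8 distinct pairs out of 16), so the squares are not orthogonal.
Conclusion: NO.

NO


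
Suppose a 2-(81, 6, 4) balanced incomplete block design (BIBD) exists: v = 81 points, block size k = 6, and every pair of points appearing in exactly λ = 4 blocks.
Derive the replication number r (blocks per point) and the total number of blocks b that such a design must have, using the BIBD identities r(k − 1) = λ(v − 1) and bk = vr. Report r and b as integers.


Any 2-(v, k, λ) BIBD satisfies two necessary conditions:
  (i)  Each point sits in r blocks, and counting incidences through any fixed point gives r(k − 1) = λ(v − 1), so r = λ(v − 1)/(k − 1).
  (ii) Total incidences bk = vr, so b = vr/k.
Step 1: r = λ(v − 1)/(k − 1) = 4·(81 − 1)/(6 − 1) = 4·80/5 = 320/5 = 64.
Step 2: b = vr/k = 81·64/6 = 5184/6 = 864.
Check integrality: r = 64 ∈ Z ✓, b = 864 ∈ Z ✓.
(These identities are necessary conditions: they determine r and b for any design with these parameters, but do not by themselves prove that one exists.)

r = 64, b = 864.


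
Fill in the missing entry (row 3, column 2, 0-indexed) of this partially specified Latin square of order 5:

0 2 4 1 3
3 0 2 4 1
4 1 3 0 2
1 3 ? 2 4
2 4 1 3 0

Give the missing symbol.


Row 3 contains symbols [1, 2, 3, 4] — missing [0].
Column 2 contains symbols [1, 2, 3, 4] — missing [0].
The missing symbol must appear in both missing sets; intersection = [0].
Therefore the hidden value is 0.

Missing value = 0.


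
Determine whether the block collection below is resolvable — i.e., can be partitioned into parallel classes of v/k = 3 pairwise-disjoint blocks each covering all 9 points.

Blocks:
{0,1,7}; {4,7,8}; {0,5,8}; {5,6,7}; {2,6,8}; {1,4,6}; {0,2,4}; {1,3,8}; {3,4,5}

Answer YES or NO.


v = 9, block size k = 3, number of blocks = 9.
For resolvability, blocks must partition into parallel classes of size v/k = 3.
Total blocks must therefore be a multiple of 3: 9 = 3·3 + 0 ⇒ divisible ✓.
Consider block {4,7,8}. It intersects every other block in the collection, so no parallel class of size 3 can contain it.
Since every block must belong to some parallel class in a resolution, the collection cannot be partitioned into parallel classes.
Resolvable? NO.

NO


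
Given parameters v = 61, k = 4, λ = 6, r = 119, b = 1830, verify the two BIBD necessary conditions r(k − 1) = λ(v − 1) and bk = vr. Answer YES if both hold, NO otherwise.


Condition (i): r(k − 1) = 119·3 = 357; λ(v − 1) = 6·60 = 360. Match? NO.
Condition (ii): bk = 1830·4 = 7320; vr = 61·119 = 7259. Match? NO.
Both conditions hold? NO.

NO


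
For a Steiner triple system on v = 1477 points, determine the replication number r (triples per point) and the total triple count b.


An STS(v) is a 2-(v, 3, 1) BIBD: block size k = 3, λ = 1.
Replication: r(k − 1) = λ(v − 1) ⇒ r·2 = 1477 − 1 = 1476 ⇒ r = 738.
Block count: b = v(v − 1)/6 = 1477·1476/6 = 2180052/6 = 363342.

r = 738, b = 363342.
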